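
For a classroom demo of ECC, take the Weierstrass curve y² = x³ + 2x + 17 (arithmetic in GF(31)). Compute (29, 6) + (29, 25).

The two points share x = 29 and their y-coordinates satisfy 6 + 25 ≡ 0 (mod 31), so they are inverses. Their sum is O.

O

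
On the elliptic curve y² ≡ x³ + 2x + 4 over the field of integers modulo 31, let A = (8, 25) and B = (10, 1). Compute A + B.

(2, 27)

(8, 25) + (10, 1). λ = (1 - 25)/(10 - 8) ≡ 7/2 mod 31. 2⁻¹ ≡ 16 (mod 31), so λ ≡ 19.
  x = λ² - 8 - 10 = 361 - 18 ≡ 2; y = λ·(8 - 2) - 25 ≡ 27. → (2, 27)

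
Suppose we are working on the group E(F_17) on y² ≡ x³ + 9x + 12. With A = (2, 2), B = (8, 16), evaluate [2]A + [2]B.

First 2A:
Repeated addition: build up to 2A.
2A: tangent at (2, 2): λ = (3·2² + 9)/(2·2) ≡ 4/4. 4⁻¹ ≡ 13 (mod 17), so λ ≡ 4·13 ≡ 1.
  x = λ² - 2 - 2 = 1 - 4 ≡ 14; y = λ·(2 - 14) - 2 ≡ 3. → (14, 3)
2A = (14, 3).
Next 2B:
Repeated addition: build up to 2B.
2B: tangent at (8, 16): λ = (3·8² + 9)/(2·16) ≡ 14/15. 15⁻¹ ≡ 8 (mod 17), so λ ≡ 14·8 ≡ 10.
  x = λ² - 8 - 8 = 100 - 16 ≡ 16; y = λ·(8 - 16) - 16 ≡ 6. → (16, 6)
2B = (16, 6).
Finally 2A + 2B:
(14, 3) + (16, 6). λ = (6 - 3)/(16 - 14) ≡ 3/2 mod 17. 2⁻¹ ≡ 9 (mod 17), so λ ≡ 10.
  x = λ² - 14 - 16 = 100 - 30 ≡ 2; y = λ·(14 - 2) - 3 ≡ 15. → (2, 15)

(2, 15)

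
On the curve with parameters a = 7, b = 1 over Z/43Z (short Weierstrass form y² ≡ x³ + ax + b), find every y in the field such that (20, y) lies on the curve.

x³ + 7x + 1 = 8141 ≡ 14 (mod 43).
Square roots of 14 mod 43: 10 and 33 (since 10² = 100 ≡ 14).

10, 33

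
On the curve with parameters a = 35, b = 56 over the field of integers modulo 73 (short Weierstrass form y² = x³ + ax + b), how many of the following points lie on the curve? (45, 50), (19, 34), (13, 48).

1

(45, 50): 50² ≡ 18, rhs ≡ 46 → off.
(19, 34): 34² ≡ 61, rhs ≡ 61 → on.
(13, 48): 48² ≡ 41, rhs ≡ 7 → off.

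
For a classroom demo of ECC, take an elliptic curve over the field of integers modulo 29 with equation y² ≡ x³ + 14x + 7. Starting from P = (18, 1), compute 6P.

(7, 19)

Double-and-add on 6 = (110)₂. Start with P = (18, 1) for the leading 1-bit.
double: tangent at (18, 1): λ = (3·18² + 14)/(2·1) ≡ 0/2. 2⁻¹ ≡ 15 (mod 29) since 2·15 = 30 ≡ 1, so λ ≡ 0·15 ≡ 0.
  x = λ² - 18 - 18 = 0 - 36 ≡ 22; y = λ·(18 - 22) - 1 ≡ 28. → (22, 28)
add P: (22, 28) + (18, 1). λ = (1 - 28)/(18 - 22) ≡ 2/25 mod 29. 25⁻¹ ≡ 7 (mod 29) since 25·7 = 175 ≡ 1, so λ ≡ 14.
  x = λ² - 22 - 18 = 196 - 40 ≡ 11; y = λ·(22 - 11) - 28 ≡ 10. → (11, 10)
double: tangent at (11, 10): λ = (3·11² + 14)/(2·10) ≡ 0/20. 20⁻¹ ≡ 16 (mod 29), so λ ≡ 0·16 ≡ 0.
  x = λ² - 11 - 11 = 0 - 22 ≡ 7; y = λ·(11 - 7) - 10 ≡ 19. → (7, 19)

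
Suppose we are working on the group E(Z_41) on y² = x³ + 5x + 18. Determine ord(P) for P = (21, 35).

2P: tangent at (21, 35): λ = (3·21² + 5)/(2·35) ≡ 16/29. 29⁻¹ ≡ 17 (mod 41) since 29·17 = 493 ≡ 1, so λ ≡ 16·17 ≡ 26.
  x = λ² - 21 - 21 = 676 - 42 ≡ 19; y = λ·(21 - 19) - 35 ≡ 17. → (19, 17)
3P: (19, 17) + (21, 35). λ = (35 - 17)/(21 - 19) ≡ 18/2 mod 41. 2⁻¹ ≡ 21 (mod 41), so λ ≡ 9.
  x = λ² - 19 - 21 = 81 - 40 ≡ 0; y = λ·(19 - 0) - 17 ≡ 31. → (0, 31)
4P: (0, 31) + (21, 35). λ = (35 - 31)/(21 - 0) ≡ 4/21 mod 41. 21⁻¹ ≡ 2 (mod 41), so λ ≡ 8.
  x = λ² - 0 - 21 = 64 - 21 ≡ 2; y = λ·(0 - 2) - 31 ≡ 35. → (2, 35)
5P: (2, 35) + (21, 35). λ = (35 - 35)/(21 - 2) ≡ 0/19 mod 41. 19⁻¹ ≡ 13 (mod 41), so λ ≡ 0.
  x = λ² - 2 - 21 = 0 - 23 ≡ 18; y = λ·(2 - 18) - 35 ≡ 6. → (18, 6)
6P: (18, 6) + (21, 35). λ = (35 - 6)/(21 - 18) ≡ 29/3 mod 41. 3⁻¹ ≡ 14 (mod 41), so λ ≡ 37.
  x = λ² - 18 - 21 = 1369 - 39 ≡ 18; y = λ·(18 - 18) - 6 ≡ 35. → (18, 35)
7P: (18, 35) + (21, 35). λ = (35 - 35)/(21 - 18) ≡ 0/3 mod 41. 3⁻¹ ≡ 14 (mod 41) since 3·14 = 42 ≡ 1, so λ ≡ 0.
  x = λ² - 18 - 21 = 0 - 39 ≡ 2; y = λ·(18 - 2) - 35 ≡ 6. → (2, 6)
8P: (2, 6) + (21, 35). λ = (35 - 6)/(21 - 2) ≡ 29/19 mod 41. 19⁻¹ ≡ 13 (mod 41), so λ ≡ 8.
  x = λ² - 2 - 21 = 64 - 23 ≡ 0; y = λ·(2 - 0) - 6 ≡ 10. → (0, 10)
9P: (0, 10) + (21, 35). λ = (35 - 10)/(21 - 0) ≡ 25/21 mod 41. 21⁻¹ ≡ 2 (mod 41) since 21·2 = 42 ≡ 1, so λ ≡ 9.
  x = λ² - 0 - 21 = 81 - 21 ≡ 19; y = λ·(0 - 19) - 10 ≡ 24. → (19, 24)
10P: (19, 24) + (21, 35). λ = (35 - 24)/(21 - 19) ≡ 11/2 mod 41. 2⁻¹ ≡ 21 (mod 41) since 2·21 = 42 ≡ 1, so λ ≡ 26.
  x = λ² - 19 - 21 = 676 - 40 ≡ 21; y = λ·(19 - 21) - 24 ≡ 6. → (21, 6)
11P: (21, 6) + (21, 35): same x and y₁ ≡ -y₂, so the sum is 𝒪.
11P = 𝒪, so the order is 11.

11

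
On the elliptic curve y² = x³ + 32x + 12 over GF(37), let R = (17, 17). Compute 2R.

tangent at (17, 17): λ = (3·17² + 32)/(2·17) ≡ 11/34. 34⁻¹ ≡ 12 (mod 37) since 34·12 = 408 ≡ 1, so λ ≡ 11·12 ≡ 21.
  x = λ² - 17 - 17 = 441 - 34 ≡ 0; y = λ·(17 - 0) - 17 ≡ 7. → (0, 7)

(0, 7)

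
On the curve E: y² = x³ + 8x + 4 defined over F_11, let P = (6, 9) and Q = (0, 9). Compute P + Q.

(6, 9) + (0, 9). λ = (9 - 9)/(0 - 6) ≡ 0/5 mod 11. 5⁻¹ ≡ 9 (mod 11), so λ ≡ 0.
  x = λ² - 6 - 0 = 0 - 6 ≡ 5; y = λ·(6 - 5) - 9 ≡ 2. → (5, 2)

(5, 2)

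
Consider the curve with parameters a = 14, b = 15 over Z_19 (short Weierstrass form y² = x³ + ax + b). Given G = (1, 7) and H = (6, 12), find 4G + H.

(15, 16)

First 4G:
Double-and-add on 4 = (100)₂. Start with G = (1, 7) for the leading 1-bit.
double: tangent at (1, 7): λ = (3·1² + 14)/(2·7) ≡ 17/14. 14⁻¹ ≡ 15 (mod 19) since 14·15 = 210 ≡ 1, so λ ≡ 17·15 ≡ 8.
  x = λ² - 1 - 1 = 64 - 2 ≡ 5; y = λ·(1 - 5) - 7 ≡ 18. → (5, 18)
double: tangent at (5, 18): λ = (3·5² + 14)/(2·18) ≡ 13/17. 17⁻¹ ≡ 9 (mod 19), so λ ≡ 13·9 ≡ 3.
  x = λ² - 5 - 5 = 9 - 10 ≡ 18; y = λ·(5 - 18) - 18 ≡ 0. → (18, 0)
4G = (18, 0).
Finally 4G + H:
(18, 0) + (6, 12). λ = (12 - 0)/(6 - 18) ≡ 12/7 mod 19. 7⁻¹ ≡ 11 (mod 19) since 7·11 = 77 ≡ 1, so λ ≡ 18.
  x = λ² - 18 - 6 = 324 - 24 ≡ 15; y = λ·(18 - 15) - 0 ≡ 16. → (15, 16)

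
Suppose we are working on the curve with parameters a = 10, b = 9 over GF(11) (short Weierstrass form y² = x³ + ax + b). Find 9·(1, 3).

Write Q = (1, 3).
Double-and-add on 9 = (1001)₂. Start with Q = (1, 3) for the leading 1-bit.
double: tangent at (1, 3): λ = (3·1² + 10)/(2·3) ≡ 2/6. 6⁻¹ ≡ 2 (mod 11), so λ ≡ 2·2 ≡ 4.
  x = λ² - 1 - 1 = 16 - 2 ≡ 3; y = λ·(1 - 3) - 3 ≡ 0. → (3, 0)
double: (3, 0) + (3, 0): same x and y₁ ≡ -y₂, so the sum is ∞.
double: ∞ + ∞ = ∞ (identity).
add Q: ∞ + (1, 3) = (1, 3) (identity).

(1, 3)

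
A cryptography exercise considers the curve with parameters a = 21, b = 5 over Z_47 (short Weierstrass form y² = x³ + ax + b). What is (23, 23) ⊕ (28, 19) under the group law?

(38, 36)

(23, 23) + (28, 19). λ = (19 - 23)/(28 - 23) ≡ 43/5 mod 47. 5⁻¹ ≡ 19 (mod 47), so λ ≡ 18.
  x = λ² - 23 - 28 = 324 - 51 ≡ 38; y = λ·(23 - 38) - 23 ≡ 36. → (38, 36)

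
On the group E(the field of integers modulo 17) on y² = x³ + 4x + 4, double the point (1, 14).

tangent at (1, 14): λ = (3·1² + 4)/(2·14) ≡ 7/11. 11⁻¹ ≡ 14 (mod 17), so λ ≡ 7·14 ≡ 13.
  x = λ² - 1 - 1 = 169 - 2 ≡ 14; y = λ·(1 - 14) - 14 ≡ 4. → (14, 4)

(14, 4)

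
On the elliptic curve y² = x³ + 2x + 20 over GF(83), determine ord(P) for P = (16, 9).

3

2P: tangent at (16, 9): λ = (3·16² + 2)/(2·9) ≡ 23/18. 18⁻¹ ≡ 60 (mod 83), so λ ≡ 23·60 ≡ 52.
  x = λ² - 16 - 16 = 2704 - 32 ≡ 16; y = λ·(16 - 16) - 9 ≡ 74. → (16, 74)
3P: (16, 74) + (16, 9): same x and y₁ ≡ -y₂, so the sum is O.
3P = O, so the order is 3.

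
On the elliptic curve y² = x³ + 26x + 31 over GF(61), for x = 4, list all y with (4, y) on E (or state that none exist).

4, 57

x³ + 26x + 31 = 199 ≡ 16 (mod 61).
Square roots of 16 mod 61: 4 and 57 (since 4² = 16 ≡ 16).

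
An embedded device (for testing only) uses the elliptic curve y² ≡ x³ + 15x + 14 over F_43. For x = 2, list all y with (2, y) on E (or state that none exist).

3, 40

x³ + 15x + 14 = 52 ≡ 9 (mod 43).
Square roots of 9 mod 43: 3 and 40 (since 3² = 9 ≡ 9).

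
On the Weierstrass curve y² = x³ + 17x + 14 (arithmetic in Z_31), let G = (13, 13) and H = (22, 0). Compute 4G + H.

(2, 5)

First 4G:
Repeated addition: build up to 4G.
2G: tangent at (13, 13): λ = (3·13² + 17)/(2·13) ≡ 28/26. 26⁻¹ ≡ 6 (mod 31), so λ ≡ 28·6 ≡ 13.
  x = λ² - 13 - 13 = 169 - 26 ≡ 19; y = λ·(13 - 19) - 13 ≡ 2. → (19, 2)
3G: (19, 2) + (13, 13). λ = (13 - 2)/(13 - 19) ≡ 11/25 mod 31. 25⁻¹ ≡ 5 (mod 31) since 25·5 = 125 ≡ 1, so λ ≡ 24.
  x = λ² - 19 - 13 = 576 - 32 ≡ 17; y = λ·(19 - 17) - 2 ≡ 15. → (17, 15)
4G: (17, 15) + (13, 13). λ = (13 - 15)/(13 - 17) ≡ 29/27 mod 31. 27⁻¹ ≡ 23 (mod 31), so λ ≡ 16.
  x = λ² - 17 - 13 = 256 - 30 ≡ 9; y = λ·(17 - 9) - 15 ≡ 20. → (9, 20)
4G = (9, 20).
Finally 4G + H:
(9, 20) + (22, 0). λ = (0 - 20)/(22 - 9) ≡ 11/13 mod 31. 13⁻¹ ≡ 12 (mod 31) since 13·12 = 156 ≡ 1, so λ ≡ 8.
  x = λ² - 9 - 22 = 64 - 31 ≡ 2; y = λ·(9 - 2) - 20 ≡ 5. → (2, 5)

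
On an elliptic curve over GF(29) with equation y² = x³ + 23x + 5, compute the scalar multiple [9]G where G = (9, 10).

(13, 6)

Repeated addition: build up to 9G.
2G: tangent at (9, 10): λ = (3·9² + 23)/(2·10) ≡ 5/20. 20⁻¹ ≡ 16 (mod 29) since 20·16 = 320 ≡ 1, so λ ≡ 5·16 ≡ 22.
  x = λ² - 9 - 9 = 484 - 18 ≡ 2; y = λ·(9 - 2) - 10 ≡ 28. → (2, 28)
3G: (2, 28) + (9, 10). λ = (10 - 28)/(9 - 2) ≡ 11/7 mod 29. 7⁻¹ ≡ 25 (mod 29), so λ ≡ 14.
  x = λ² - 2 - 9 = 196 - 11 ≡ 11; y = λ·(2 - 11) - 28 ≡ 20. → (11, 20)
4G: (11, 20) + (9, 10). λ = (10 - 20)/(9 - 11) ≡ 19/27 mod 29. 27⁻¹ ≡ 14 (mod 29), so λ ≡ 5.
  x = λ² - 11 - 9 = 25 - 20 ≡ 5; y = λ·(11 - 5) - 20 ≡ 10. → (5, 10)
5G: (5, 10) + (9, 10). λ = (10 - 10)/(9 - 5) ≡ 0/4 mod 29. 4⁻¹ ≡ 22 (mod 29), so λ ≡ 0.
  x = λ² - 5 - 9 = 0 - 14 ≡ 15; y = λ·(5 - 15) - 10 ≡ 19. → (15, 19)
6G: (15, 19) + (9, 10). λ = (10 - 19)/(9 - 15) ≡ 20/23 mod 29. 23⁻¹ ≡ 24 (mod 29), so λ ≡ 16.
  x = λ² - 15 - 9 = 256 - 24 ≡ 0; y = λ·(15 - 0) - 19 ≡ 18. → (0, 18)
7G: (0, 18) + (9, 10). λ = (10 - 18)/(9 - 0) ≡ 21/9 mod 29. 9⁻¹ ≡ 13 (mod 29) since 9·13 = 117 ≡ 1, so λ ≡ 12.
  x = λ² - 0 - 9 = 144 - 9 ≡ 19; y = λ·(0 - 19) - 18 ≡ 15. → (19, 15)
8G: (19, 15) + (9, 10). λ = (10 - 15)/(9 - 19) ≡ 24/19 mod 29. 19⁻¹ ≡ 26 (mod 29), so λ ≡ 15.
  x = λ² - 19 - 9 = 225 - 28 ≡ 23; y = λ·(19 - 23) - 15 ≡ 12. → (23, 12)
9G: (23, 12) + (9, 10). λ = (10 - 12)/(9 - 23) ≡ 27/15 mod 29. 15⁻¹ ≡ 2 (mod 29), so λ ≡ 25.
  x = λ² - 23 - 9 = 625 - 32 ≡ 13; y = λ·(23 - 13) - 12 ≡ 6. → (13, 6)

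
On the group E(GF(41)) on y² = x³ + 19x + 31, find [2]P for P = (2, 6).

(32, 19)

tangent at (2, 6): λ = (3·2² + 19)/(2·6) ≡ 31/12. 12⁻¹ ≡ 24 (mod 41), so λ ≡ 31·24 ≡ 6.
  x = λ² - 2 - 2 = 36 - 4 ≡ 32; y = λ·(2 - 32) - 6 ≡ 19. → (32, 19)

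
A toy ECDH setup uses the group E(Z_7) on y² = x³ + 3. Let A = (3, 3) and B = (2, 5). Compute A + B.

(6, 3)

(3, 3) + (2, 5). λ = (5 - 3)/(2 - 3) ≡ 2/6 mod 7. 6⁻¹ ≡ 6 (mod 7) since 6·6 = 36 ≡ 1, so λ ≡ 5.
  x = λ² - 3 - 2 = 25 - 5 ≡ 6; y = λ·(3 - 6) - 3 ≡ 3. → (6, 3)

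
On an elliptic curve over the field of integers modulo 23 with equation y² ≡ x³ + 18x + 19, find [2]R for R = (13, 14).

(5, 21)

tangent at (13, 14): λ = (3·13² + 18)/(2·14) ≡ 19/5. 5⁻¹ ≡ 14 (mod 23) since 5·14 = 70 ≡ 1, so λ ≡ 19·14 ≡ 13.
  x = λ² - 13 - 13 = 169 - 26 ≡ 5; y = λ·(13 - 5) - 14 ≡ 21. → (5, 21)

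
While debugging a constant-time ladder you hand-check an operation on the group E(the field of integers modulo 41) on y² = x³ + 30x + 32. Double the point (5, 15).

(33, 10)

tangent at (5, 15): λ = (3·5² + 30)/(2·15) ≡ 23/30. 30⁻¹ ≡ 26 (mod 41), so λ ≡ 23·26 ≡ 24.
  x = λ² - 5 - 5 = 576 - 10 ≡ 33; y = λ·(5 - 33) - 15 ≡ 10. → (33, 10)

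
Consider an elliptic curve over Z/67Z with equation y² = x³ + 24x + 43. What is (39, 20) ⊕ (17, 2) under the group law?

(39, 20) + (17, 2). λ = (2 - 20)/(17 - 39) ≡ 49/45 mod 67. 45⁻¹ ≡ 3 (mod 67), so λ ≡ 13.
  x = λ² - 39 - 17 = 169 - 56 ≡ 46; y = λ·(39 - 46) - 20 ≡ 23. → (46, 23)

(46, 23)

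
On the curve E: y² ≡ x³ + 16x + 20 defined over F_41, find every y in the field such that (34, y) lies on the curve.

x³ + 16x + 20 = 39868 ≡ 16 (mod 41).
Square roots of 16 mod 41: 4 and 37 (since 4² = 16 ≡ 16).

4, 37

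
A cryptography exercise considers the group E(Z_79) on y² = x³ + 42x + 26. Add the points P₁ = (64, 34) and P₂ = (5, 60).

(64, 34) + (5, 60). λ = (60 - 34)/(5 - 64) ≡ 26/20 mod 79. 20⁻¹ ≡ 4 (mod 79) since 20·4 = 80 ≡ 1, so λ ≡ 25.
  x = λ² - 64 - 5 = 625 - 69 ≡ 3; y = λ·(64 - 3) - 34 ≡ 69. → (3, 69)

(3, 69)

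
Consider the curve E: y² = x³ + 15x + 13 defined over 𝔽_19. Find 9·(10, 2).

(7, 9)

Write G = (10, 2).
Double-and-add on 9 = (1001)₂. Start with G = (10, 2) for the leading 1-bit.
double: tangent at (10, 2): λ = (3·10² + 15)/(2·2) ≡ 11/4. 4⁻¹ ≡ 5 (mod 19), so λ ≡ 11·5 ≡ 17.
  x = λ² - 10 - 10 = 289 - 20 ≡ 3; y = λ·(10 - 3) - 2 ≡ 3. → (3, 3)
double: tangent at (3, 3): λ = (3·3² + 15)/(2·3) ≡ 4/6. 6⁻¹ ≡ 16 (mod 19) since 6·16 = 96 ≡ 1, so λ ≡ 4·16 ≡ 7.
  x = λ² - 3 - 3 = 49 - 6 ≡ 5; y = λ·(3 - 5) - 3 ≡ 2. → (5, 2)
double: tangent at (5, 2): λ = (3·5² + 15)/(2·2) ≡ 14/4. 4⁻¹ ≡ 5 (mod 19), so λ ≡ 14·5 ≡ 13.
  x = λ² - 5 - 5 = 169 - 10 ≡ 7; y = λ·(5 - 7) - 2 ≡ 10. → (7, 10)
add G: (7, 10) + (10, 2). λ = (2 - 10)/(10 - 7) ≡ 11/3 mod 19. 3⁻¹ ≡ 13 (mod 19), so λ ≡ 10.
  x = λ² - 7 - 10 = 100 - 17 ≡ 7; y = λ·(7 - 7) - 10 ≡ 9. → (7, 9)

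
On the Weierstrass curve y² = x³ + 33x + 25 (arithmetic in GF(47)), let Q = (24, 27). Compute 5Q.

(25, 5)

Double-and-add on 5 = (101)₂. Start with Q = (24, 27) for the leading 1-bit.
double: tangent at (24, 27): λ = (3·24² + 33)/(2·27) ≡ 22/7. 7⁻¹ ≡ 27 (mod 47) since 7·27 = 189 ≡ 1, so λ ≡ 22·27 ≡ 30.
  x = λ² - 24 - 24 = 900 - 48 ≡ 6; y = λ·(24 - 6) - 27 ≡ 43. → (6, 43)
double: tangent at (6, 43): λ = (3·6² + 33)/(2·43) ≡ 0/39. 39⁻¹ ≡ 41 (mod 47), so λ ≡ 0·41 ≡ 0.
  x = λ² - 6 - 6 = 0 - 12 ≡ 35; y = λ·(6 - 35) - 43 ≡ 4. → (35, 4)
add Q: (35, 4) + (24, 27). λ = (27 - 4)/(24 - 35) ≡ 23/36 mod 47. 36⁻¹ ≡ 17 (mod 47), so λ ≡ 15.
  x = λ² - 35 - 24 = 225 - 59 ≡ 25; y = λ·(35 - 25) - 4 ≡ 5. → (25, 5)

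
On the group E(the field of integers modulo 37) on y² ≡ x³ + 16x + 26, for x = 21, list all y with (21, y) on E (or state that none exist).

x³ + 16x + 26 = 9623 ≡ 3 (mod 37).
Square roots of 3 mod 37: 15 and 22 (since 15² = 225 ≡ 3).

15, 22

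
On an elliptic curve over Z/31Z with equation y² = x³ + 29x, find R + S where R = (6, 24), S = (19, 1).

(15, 11)

(6, 24) + (19, 1). λ = (1 - 24)/(19 - 6) ≡ 8/13 mod 31. 13⁻¹ ≡ 12 (mod 31), so λ ≡ 3.
  x = λ² - 6 - 19 = 9 - 25 ≡ 15; y = λ·(6 - 15) - 24 ≡ 11. → (15, 11)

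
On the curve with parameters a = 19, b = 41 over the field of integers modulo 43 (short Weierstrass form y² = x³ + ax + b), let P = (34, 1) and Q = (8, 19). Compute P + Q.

(34, 1) + (8, 19). λ = (19 - 1)/(8 - 34) ≡ 18/17 mod 43. 17⁻¹ ≡ 38 (mod 43), so λ ≡ 39.
  x = λ² - 34 - 8 = 1521 - 42 ≡ 17; y = λ·(34 - 17) - 1 ≡ 17. → (17, 17)

(17, 17)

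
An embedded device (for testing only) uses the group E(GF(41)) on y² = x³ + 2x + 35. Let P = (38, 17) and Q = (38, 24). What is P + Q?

The two points share x = 38 and their y-coordinates satisfy 17 + 24 ≡ 0 (mod 41), so they are inverses. Their sum is O.

O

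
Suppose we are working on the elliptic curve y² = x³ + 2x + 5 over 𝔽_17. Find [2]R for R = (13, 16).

tangent at (13, 16): λ = (3·13² + 2)/(2·16) ≡ 16/15. 15⁻¹ ≡ 8 (mod 17) since 15·8 = 120 ≡ 1, so λ ≡ 16·8 ≡ 9.
  x = λ² - 13 - 13 = 81 - 26 ≡ 4; y = λ·(13 - 4) - 16 ≡ 14. → (4, 14)

(4, 14)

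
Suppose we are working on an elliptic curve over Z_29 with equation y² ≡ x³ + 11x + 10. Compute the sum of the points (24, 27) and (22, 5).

(24, 27) + (22, 5). λ = (5 - 27)/(22 - 24) ≡ 7/27 mod 29. 27⁻¹ ≡ 14 (mod 29) since 27·14 = 378 ≡ 1, so λ ≡ 11.
  x = λ² - 24 - 22 = 121 - 46 ≡ 17; y = λ·(24 - 17) - 27 ≡ 21. → (17, 21)

(17, 21)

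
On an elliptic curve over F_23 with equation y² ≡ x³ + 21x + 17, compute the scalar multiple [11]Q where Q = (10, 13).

Repeated addition: build up to 11Q.
2Q: tangent at (10, 13): λ = (3·10² + 21)/(2·13) ≡ 22/3. 3⁻¹ ≡ 8 (mod 23) since 3·8 = 24 ≡ 1, so λ ≡ 22·8 ≡ 15.
  x = λ² - 10 - 10 = 225 - 20 ≡ 21; y = λ·(10 - 21) - 13 ≡ 6. → (21, 6)
3Q: (21, 6) + (10, 13). λ = (13 - 6)/(10 - 21) ≡ 7/12 mod 23. 12⁻¹ ≡ 2 (mod 23) since 12·2 = 24 ≡ 1, so λ ≡ 14.
  x = λ² - 21 - 10 = 196 - 31 ≡ 4; y = λ·(21 - 4) - 6 ≡ 2. → (4, 2)
4Q: (4, 2) + (10, 13). λ = (13 - 2)/(10 - 4) ≡ 11/6 mod 23. 6⁻¹ ≡ 4 (mod 23), so λ ≡ 21.
  x = λ² - 4 - 10 = 441 - 14 ≡ 13; y = λ·(4 - 13) - 2 ≡ 16. → (13, 16)
5Q: (13, 16) + (10, 13). λ = (13 - 16)/(10 - 13) ≡ 20/20 mod 23. 20⁻¹ ≡ 15 (mod 23), so λ ≡ 1.
  x = λ² - 13 - 10 = 1 - 23 ≡ 1; y = λ·(13 - 1) - 16 ≡ 19. → (1, 19)
6Q: (1, 19) + (10, 13). λ = (13 - 19)/(10 - 1) ≡ 17/9 mod 23. 9⁻¹ ≡ 18 (mod 23) since 9·18 = 162 ≡ 1, so λ ≡ 7.
  x = λ² - 1 - 10 = 49 - 11 ≡ 15; y = λ·(1 - 15) - 19 ≡ 21. → (15, 21)
7Q: (15, 21) + (10, 13). λ = (13 - 21)/(10 - 15) ≡ 15/18 mod 23. 18⁻¹ ≡ 9 (mod 23), so λ ≡ 20.
  x = λ² - 15 - 10 = 400 - 25 ≡ 7; y = λ·(15 - 7) - 21 ≡ 1. → (7, 1)
8Q: (7, 1) + (10, 13). λ = (13 - 1)/(10 - 7) ≡ 12/3 mod 23. 3⁻¹ ≡ 8 (mod 23), so λ ≡ 4.
  x = λ² - 7 - 10 = 16 - 17 ≡ 22; y = λ·(7 - 22) - 1 ≡ 8. → (22, 8)
9Q: (22, 8) + (10, 13). λ = (13 - 8)/(10 - 22) ≡ 5/11 mod 23. 11⁻¹ ≡ 21 (mod 23), so λ ≡ 13.
  x = λ² - 22 - 10 = 169 - 32 ≡ 22; y = λ·(22 - 22) - 8 ≡ 15. → (22, 15)
10Q: (22, 15) + (10, 13). λ = (13 - 15)/(10 - 22) ≡ 21/11 mod 23. 11⁻¹ ≡ 21 (mod 23), so λ ≡ 4.
  x = λ² - 22 - 10 = 16 - 32 ≡ 7; y = λ·(22 - 7) - 15 ≡ 22. → (7, 22)
11Q: (7, 22) + (10, 13). λ = (13 - 22)/(10 - 7) ≡ 14/3 mod 23. 3⁻¹ ≡ 8 (mod 23) since 3·8 = 24 ≡ 1, so λ ≡ 20.
  x = λ² - 7 - 10 = 400 - 17 ≡ 15; y = λ·(7 - 15) - 22 ≡ 2. → (15, 2)

(15, 2)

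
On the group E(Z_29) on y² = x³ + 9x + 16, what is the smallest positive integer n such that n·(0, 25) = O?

2P: tangent at (0, 25): λ = (3·0² + 9)/(2·25) ≡ 9/21. 21⁻¹ ≡ 18 (mod 29) since 21·18 = 378 ≡ 1, so λ ≡ 9·18 ≡ 17.
  x = λ² - 0 - 0 = 289 - 0 ≡ 28; y = λ·(0 - 28) - 25 ≡ 21. → (28, 21)
3P: (28, 21) + (0, 25). λ = (25 - 21)/(0 - 28) ≡ 4/1 mod 29. 1⁻¹ ≡ 1 (mod 29), so λ ≡ 4.
  x = λ² - 28 - 0 = 16 - 28 ≡ 17; y = λ·(28 - 17) - 21 ≡ 23. → (17, 23)
4P: (17, 23) + (0, 25). λ = (25 - 23)/(0 - 17) ≡ 2/12 mod 29. 12⁻¹ ≡ 17 (mod 29), so λ ≡ 5.
  x = λ² - 17 - 0 = 25 - 17 ≡ 8; y = λ·(17 - 8) - 23 ≡ 22. → (8, 22)
5P: (8, 22) + (0, 25). λ = (25 - 22)/(0 - 8) ≡ 3/21 mod 29. 21⁻¹ ≡ 18 (mod 29), so λ ≡ 25.
  x = λ² - 8 - 0 = 625 - 8 ≡ 8; y = λ·(8 - 8) - 22 ≡ 7. → (8, 7)
6P: (8, 7) + (0, 25). λ = (25 - 7)/(0 - 8) ≡ 18/21 mod 29. 21⁻¹ ≡ 18 (mod 29) since 21·18 = 378 ≡ 1, so λ ≡ 5.
  x = λ² - 8 - 0 = 25 - 8 ≡ 17; y = λ·(8 - 17) - 7 ≡ 6. → (17, 6)
7P: (17, 6) + (0, 25). λ = (25 - 6)/(0 - 17) ≡ 19/12 mod 29. 12⁻¹ ≡ 17 (mod 29) since 12·17 = 204 ≡ 1, so λ ≡ 4.
  x = λ² - 17 - 0 = 16 - 17 ≡ 28; y = λ·(17 - 28) - 6 ≡ 8. → (28, 8)
8P: (28, 8) + (0, 25). λ = (25 - 8)/(0 - 28) ≡ 17/1 mod 29. 1⁻¹ ≡ 1 (mod 29), so λ ≡ 17.
  x = λ² - 28 - 0 = 289 - 28 ≡ 0; y = λ·(28 - 0) - 8 ≡ 4. → (0, 4)
9P: (0, 4) + (0, 25): same x and y₁ ≡ -y₂, so the sum is O.
9P = O, so the order is 9.

9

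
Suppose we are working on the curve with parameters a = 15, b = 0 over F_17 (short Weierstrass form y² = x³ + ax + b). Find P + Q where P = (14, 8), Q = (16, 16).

(3, 2)

(14, 8) + (16, 16). λ = (16 - 8)/(16 - 14) ≡ 8/2 mod 17. 2⁻¹ ≡ 9 (mod 17) since 2·9 = 18 ≡ 1, so λ ≡ 4.
  x = λ² - 14 - 16 = 16 - 30 ≡ 3; y = λ·(14 - 3) - 8 ≡ 2. → (3, 2)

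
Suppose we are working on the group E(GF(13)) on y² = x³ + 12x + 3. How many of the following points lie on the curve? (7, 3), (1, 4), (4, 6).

1

(7, 3): 3² ≡ 9, rhs ≡ 1 → off.
(1, 4): 4² ≡ 3, rhs ≡ 3 → on.
(4, 6): 6² ≡ 10, rhs ≡ 11 → off.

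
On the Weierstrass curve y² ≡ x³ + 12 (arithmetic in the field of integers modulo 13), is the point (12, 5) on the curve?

no

y² = 5² ≡ 12; x³ + 0x + 12 = 1740 ≡ 11 (mod 13). 12 ≠ 11.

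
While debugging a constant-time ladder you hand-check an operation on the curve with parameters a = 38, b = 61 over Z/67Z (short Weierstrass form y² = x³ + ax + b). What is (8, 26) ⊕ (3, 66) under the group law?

(8, 26) + (3, 66). λ = (66 - 26)/(3 - 8) ≡ 40/62 mod 67. 62⁻¹ ≡ 40 (mod 67) since 62·40 = 2480 ≡ 1, so λ ≡ 59.
  x = λ² - 8 - 3 = 3481 - 11 ≡ 53; y = λ·(8 - 53) - 26 ≡ 66. → (53, 66)

(53, 66)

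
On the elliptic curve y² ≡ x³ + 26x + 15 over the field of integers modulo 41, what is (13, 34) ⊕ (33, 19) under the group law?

(34, 33)

(13, 34) + (33, 19). λ = (19 - 34)/(33 - 13) ≡ 26/20 mod 41. 20⁻¹ ≡ 39 (mod 41) since 20·39 = 780 ≡ 1, so λ ≡ 30.
  x = λ² - 13 - 33 = 900 - 46 ≡ 34; y = λ·(13 - 34) - 34 ≡ 33. → (34, 33)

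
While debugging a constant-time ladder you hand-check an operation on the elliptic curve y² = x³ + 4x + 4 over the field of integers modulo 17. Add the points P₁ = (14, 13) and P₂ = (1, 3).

(14, 13) + (1, 3). λ = (3 - 13)/(1 - 14) ≡ 7/4 mod 17. 4⁻¹ ≡ 13 (mod 17) since 4·13 = 52 ≡ 1, so λ ≡ 6.
  x = λ² - 14 - 1 = 36 - 15 ≡ 4; y = λ·(14 - 4) - 13 ≡ 13. → (4, 13)

(4, 13)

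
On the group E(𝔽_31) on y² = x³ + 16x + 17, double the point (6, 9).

tangent at (6, 9): λ = (3·6² + 16)/(2·9) ≡ 0/18. 18⁻¹ ≡ 19 (mod 31), so λ ≡ 0·19 ≡ 0.
  x = λ² - 6 - 6 = 0 - 12 ≡ 19; y = λ·(6 - 19) - 9 ≡ 22. → (19, 22)

(19, 22)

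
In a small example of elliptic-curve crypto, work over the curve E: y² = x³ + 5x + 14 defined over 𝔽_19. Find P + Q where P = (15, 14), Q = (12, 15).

(15, 14) + (12, 15). λ = (15 - 14)/(12 - 15) ≡ 1/16 mod 19. 16⁻¹ ≡ 6 (mod 19) since 16·6 = 96 ≡ 1, so λ ≡ 6.
  x = λ² - 15 - 12 = 36 - 27 ≡ 9; y = λ·(15 - 9) - 14 ≡ 3. → (9, 3)

(9, 3)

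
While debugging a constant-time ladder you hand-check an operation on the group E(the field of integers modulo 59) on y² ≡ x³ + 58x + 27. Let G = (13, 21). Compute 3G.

Repeated addition: build up to 3G.
2G: tangent at (13, 21): λ = (3·13² + 58)/(2·21) ≡ 34/42. 42⁻¹ ≡ 52 (mod 59), so λ ≡ 34·52 ≡ 57.
  x = λ² - 13 - 13 = 3249 - 26 ≡ 37; y = λ·(13 - 37) - 21 ≡ 27. → (37, 27)
3G: (37, 27) + (13, 21). λ = (21 - 27)/(13 - 37) ≡ 53/35 mod 59. 35⁻¹ ≡ 27 (mod 59), so λ ≡ 15.
  x = λ² - 37 - 13 = 225 - 50 ≡ 57; y = λ·(37 - 57) - 27 ≡ 27. → (57, 27)

(57, 27)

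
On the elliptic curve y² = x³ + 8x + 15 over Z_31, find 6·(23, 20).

Write G = (23, 20).
Repeated addition: build up to 6G.
2G: tangent at (23, 20): λ = (3·23² + 8)/(2·20) ≡ 14/9. 9⁻¹ ≡ 7 (mod 31) since 9·7 = 63 ≡ 1, so λ ≡ 14·7 ≡ 5.
  x = λ² - 23 - 23 = 25 - 46 ≡ 10; y = λ·(23 - 10) - 20 ≡ 14. → (10, 14)
3G: (10, 14) + (23, 20). λ = (20 - 14)/(23 - 10) ≡ 6/13 mod 31. 13⁻¹ ≡ 12 (mod 31), so λ ≡ 10.
  x = λ² - 10 - 23 = 100 - 33 ≡ 5; y = λ·(10 - 5) - 14 ≡ 5. → (5, 5)
4G: (5, 5) + (23, 20). λ = (20 - 5)/(23 - 5) ≡ 15/18 mod 31. 18⁻¹ ≡ 19 (mod 31) since 18·19 = 342 ≡ 1, so λ ≡ 6.
  x = λ² - 5 - 23 = 36 - 28 ≡ 8; y = λ·(5 - 8) - 5 ≡ 8. → (8, 8)
5G: (8, 8) + (23, 20). λ = (20 - 8)/(23 - 8) ≡ 12/15 mod 31. 15⁻¹ ≡ 29 (mod 31) since 15·29 = 435 ≡ 1, so λ ≡ 7.
  x = λ² - 8 - 23 = 49 - 31 ≡ 18; y = λ·(8 - 18) - 8 ≡ 15. → (18, 15)
6G: (18, 15) + (23, 20). λ = (20 - 15)/(23 - 18) ≡ 5/5 mod 31. 5⁻¹ ≡ 25 (mod 31) since 5·25 = 125 ≡ 1, so λ ≡ 1.
  x = λ² - 18 - 23 = 1 - 41 ≡ 22; y = λ·(18 - 22) - 15 ≡ 12. → (22, 12)

(22, 12)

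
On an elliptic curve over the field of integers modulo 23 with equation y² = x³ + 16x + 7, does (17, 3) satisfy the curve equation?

no

y² = 3² ≡ 9; x³ + 16x + 7 = 5192 ≡ 17 (mod 23). 9 ≠ 17.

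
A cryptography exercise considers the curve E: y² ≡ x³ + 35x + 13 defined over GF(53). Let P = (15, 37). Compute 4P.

(6, 11)

Double-and-add on 4 = (100)₂. Start with P = (15, 37) for the leading 1-bit.
double: tangent at (15, 37): λ = (3·15² + 35)/(2·37) ≡ 21/21. 21⁻¹ ≡ 48 (mod 53) since 21·48 = 1008 ≡ 1, so λ ≡ 21·48 ≡ 1.
  x = λ² - 15 - 15 = 1 - 30 ≡ 24; y = λ·(15 - 24) - 37 ≡ 7. → (24, 7)
double: tangent at (24, 7): λ = (3·24² + 35)/(2·7) ≡ 14/14. 14⁻¹ ≡ 19 (mod 53) since 14·19 = 266 ≡ 1, so λ ≡ 14·19 ≡ 1.
  x = λ² - 24 - 24 = 1 - 48 ≡ 6; y = λ·(24 - 6) - 7 ≡ 11. → (6, 11)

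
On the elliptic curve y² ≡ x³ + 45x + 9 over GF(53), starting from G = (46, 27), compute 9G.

(38, 27)

Repeated addition: build up to 9G.
2G: tangent at (46, 27): λ = (3·46² + 45)/(2·27) ≡ 33/1. 1⁻¹ ≡ 1 (mod 53), so λ ≡ 33·1 ≡ 33.
  x = λ² - 46 - 46 = 1089 - 92 ≡ 43; y = λ·(46 - 43) - 27 ≡ 19. → (43, 19)
3G: (43, 19) + (46, 27). λ = (27 - 19)/(46 - 43) ≡ 8/3 mod 53. 3⁻¹ ≡ 18 (mod 53), so λ ≡ 38.
  x = λ² - 43 - 46 = 1444 - 89 ≡ 30; y = λ·(43 - 30) - 19 ≡ 51. → (30, 51)
4G: (30, 51) + (46, 27). λ = (27 - 51)/(46 - 30) ≡ 29/16 mod 53. 16⁻¹ ≡ 10 (mod 53) since 16·10 = 160 ≡ 1, so λ ≡ 25.
  x = λ² - 30 - 46 = 625 - 76 ≡ 19; y = λ·(30 - 19) - 51 ≡ 12. → (19, 12)
5G: (19, 12) + (46, 27). λ = (27 - 12)/(46 - 19) ≡ 15/27 mod 53. 27⁻¹ ≡ 2 (mod 53), so λ ≡ 30.
  x = λ² - 19 - 46 = 900 - 65 ≡ 40; y = λ·(19 - 40) - 12 ≡ 47. → (40, 47)
6G: (40, 47) + (46, 27). λ = (27 - 47)/(46 - 40) ≡ 33/6 mod 53. 6⁻¹ ≡ 9 (mod 53) since 6·9 = 54 ≡ 1, so λ ≡ 32.
  x = λ² - 40 - 46 = 1024 - 86 ≡ 37; y = λ·(40 - 37) - 47 ≡ 49. → (37, 49)
7G: (37, 49) + (46, 27). λ = (27 - 49)/(46 - 37) ≡ 31/9 mod 53. 9⁻¹ ≡ 6 (mod 53) since 9·6 = 54 ≡ 1, so λ ≡ 27.
  x = λ² - 37 - 46 = 729 - 83 ≡ 10; y = λ·(37 - 10) - 49 ≡ 44. → (10, 44)
8G: (10, 44) + (46, 27). λ = (27 - 44)/(46 - 10) ≡ 36/36 mod 53. 36⁻¹ ≡ 28 (mod 53), so λ ≡ 1.
  x = λ² - 10 - 46 = 1 - 56 ≡ 51; y = λ·(10 - 51) - 44 ≡ 21. → (51, 21)
9G: (51, 21) + (46, 27). λ = (27 - 21)/(46 - 51) ≡ 6/48 mod 53. 48⁻¹ ≡ 21 (mod 53), so λ ≡ 20.
  x = λ² - 51 - 46 = 400 - 97 ≡ 38; y = λ·(51 - 38) - 21 ≡ 27. → (38, 27)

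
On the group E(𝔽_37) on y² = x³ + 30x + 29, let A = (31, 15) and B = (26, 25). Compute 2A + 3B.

First 2A:
Repeated addition: build up to 2A.
2A: tangent at (31, 15): λ = (3·31² + 30)/(2·15) ≡ 27/30. 30⁻¹ ≡ 21 (mod 37), so λ ≡ 27·21 ≡ 12.
  x = λ² - 31 - 31 = 144 - 62 ≡ 8; y = λ·(31 - 8) - 15 ≡ 2. → (8, 2)
2A = (8, 2).
Next 3B:
Repeated addition: build up to 3B.
2B: tangent at (26, 25): λ = (3·26² + 30)/(2·25) ≡ 23/13. 13⁻¹ ≡ 20 (mod 37), so λ ≡ 23·20 ≡ 16.
  x = λ² - 26 - 26 = 256 - 52 ≡ 19; y = λ·(26 - 19) - 25 ≡ 13. → (19, 13)
3B: (19, 13) + (26, 25). λ = (25 - 13)/(26 - 19) ≡ 12/7 mod 37. 7⁻¹ ≡ 16 (mod 37) since 7·16 = 112 ≡ 1, so λ ≡ 7.
  x = λ² - 19 - 26 = 49 - 45 ≡ 4; y = λ·(19 - 4) - 13 ≡ 18. → (4, 18)
3B = (4, 18).
Finally 2A + 3B:
(8, 2) + (4, 18). λ = (18 - 2)/(4 - 8) ≡ 16/33 mod 37. 33⁻¹ ≡ 9 (mod 37) since 33·9 = 297 ≡ 1, so λ ≡ 33.
  x = λ² - 8 - 4 = 1089 - 12 ≡ 4; y = λ·(8 - 4) - 2 ≡ 19. → (4, 19)

(4, 19)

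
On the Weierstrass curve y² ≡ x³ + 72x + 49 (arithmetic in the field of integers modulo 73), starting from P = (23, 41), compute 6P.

Repeated addition: build up to 6P.
2P: tangent at (23, 41): λ = (3·23² + 72)/(2·41) ≡ 53/9. 9⁻¹ ≡ 65 (mod 73) since 9·65 = 585 ≡ 1, so λ ≡ 53·65 ≡ 14.
  x = λ² - 23 - 23 = 196 - 46 ≡ 4; y = λ·(23 - 4) - 41 ≡ 6. → (4, 6)
3P: (4, 6) + (23, 41). λ = (41 - 6)/(23 - 4) ≡ 35/19 mod 73. 19⁻¹ ≡ 50 (mod 73), so λ ≡ 71.
  x = λ² - 4 - 23 = 5041 - 27 ≡ 50; y = λ·(4 - 50) - 6 ≡ 13. → (50, 13)
4P: (50, 13) + (23, 41). λ = (41 - 13)/(23 - 50) ≡ 28/46 mod 73. 46⁻¹ ≡ 27 (mod 73) since 46·27 = 1242 ≡ 1, so λ ≡ 26.
  x = λ² - 50 - 23 = 676 - 73 ≡ 19; y = λ·(50 - 19) - 13 ≡ 63. → (19, 63)
5P: (19, 63) + (23, 41). λ = (41 - 63)/(23 - 19) ≡ 51/4 mod 73. 4⁻¹ ≡ 55 (mod 73), so λ ≡ 31.
  x = λ² - 19 - 23 = 961 - 42 ≡ 43; y = λ·(19 - 43) - 63 ≡ 69. → (43, 69)
6P: (43, 69) + (23, 41). λ = (41 - 69)/(23 - 43) ≡ 45/53 mod 73. 53⁻¹ ≡ 62 (mod 73), so λ ≡ 16.
  x = λ² - 43 - 23 = 256 - 66 ≡ 44; y = λ·(43 - 44) - 69 ≡ 61. → (44, 61)

(44, 61)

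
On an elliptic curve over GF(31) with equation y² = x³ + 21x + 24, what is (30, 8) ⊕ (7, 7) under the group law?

(10, 5)

(30, 8) + (7, 7). λ = (7 - 8)/(7 - 30) ≡ 30/8 mod 31. 8⁻¹ ≡ 4 (mod 31), so λ ≡ 27.
  x = λ² - 30 - 7 = 729 - 37 ≡ 10; y = λ·(30 - 10) - 8 ≡ 5. → (10, 5)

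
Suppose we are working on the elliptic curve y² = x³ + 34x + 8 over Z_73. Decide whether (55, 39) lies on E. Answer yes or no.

y² = 39² ≡ 61; x³ + 34x + 8 = 168253 ≡ 61 (mod 73). 61 = 61.

yes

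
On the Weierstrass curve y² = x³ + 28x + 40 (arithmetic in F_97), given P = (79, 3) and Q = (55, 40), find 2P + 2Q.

First 2P:
Repeated addition: build up to 2P.
2P: tangent at (79, 3): λ = (3·79² + 28)/(2·3) ≡ 30/6. 6⁻¹ ≡ 81 (mod 97) since 6·81 = 486 ≡ 1, so λ ≡ 30·81 ≡ 5.
  x = λ² - 79 - 79 = 25 - 158 ≡ 61; y = λ·(79 - 61) - 3 ≡ 87. → (61, 87)
2P = (61, 87).
Next 2Q:
Repeated addition: build up to 2Q.
2Q: tangent at (55, 40): λ = (3·55² + 28)/(2·40) ≡ 82/80. 80⁻¹ ≡ 57 (mod 97), so λ ≡ 82·57 ≡ 18.
  x = λ² - 55 - 55 = 324 - 110 ≡ 20; y = λ·(55 - 20) - 40 ≡ 8. → (20, 8)
2Q = (20, 8).
Finally 2P + 2Q:
(61, 87) + (20, 8). λ = (8 - 87)/(20 - 61) ≡ 18/56 mod 97. 56⁻¹ ≡ 26 (mod 97), so λ ≡ 80.
  x = λ² - 61 - 20 = 6400 - 81 ≡ 14; y = λ·(61 - 14) - 87 ≡ 84. → (14, 84)

(14, 84)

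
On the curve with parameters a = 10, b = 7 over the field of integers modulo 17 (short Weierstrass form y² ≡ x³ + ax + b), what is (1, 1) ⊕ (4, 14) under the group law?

(1, 1) + (4, 14). λ = (14 - 1)/(4 - 1) ≡ 13/3 mod 17. 3⁻¹ ≡ 6 (mod 17), so λ ≡ 10.
  x = λ² - 1 - 4 = 100 - 5 ≡ 10; y = λ·(1 - 10) - 1 ≡ 11. → (10, 11)

(10, 11)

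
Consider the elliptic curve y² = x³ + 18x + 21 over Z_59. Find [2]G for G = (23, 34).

(41, 1)

tangent at (23, 34): λ = (3·23² + 18)/(2·34) ≡ 12/9. 9⁻¹ ≡ 46 (mod 59), so λ ≡ 12·46 ≡ 21.
  x = λ² - 23 - 23 = 441 - 46 ≡ 41; y = λ·(23 - 41) - 34 ≡ 1. → (41, 1)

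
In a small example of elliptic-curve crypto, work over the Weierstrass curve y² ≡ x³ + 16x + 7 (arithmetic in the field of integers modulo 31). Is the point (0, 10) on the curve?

y² = 10² ≡ 7; x³ + 16x + 7 = 7 ≡ 7 (mod 31). 7 = 7.

yes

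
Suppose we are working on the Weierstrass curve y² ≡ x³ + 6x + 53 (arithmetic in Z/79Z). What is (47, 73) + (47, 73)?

tangent at (47, 73): λ = (3·47² + 6)/(2·73) ≡ 76/67. 67⁻¹ ≡ 46 (mod 79), so λ ≡ 76·46 ≡ 20.
  x = λ² - 47 - 47 = 400 - 94 ≡ 69; y = λ·(47 - 69) - 73 ≡ 40. → (69, 40)

(69, 40)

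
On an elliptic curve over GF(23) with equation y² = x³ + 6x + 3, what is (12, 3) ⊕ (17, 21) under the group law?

(18, 3)

(12, 3) + (17, 21). λ = (21 - 3)/(17 - 12) ≡ 18/5 mod 23. 5⁻¹ ≡ 14 (mod 23), so λ ≡ 22.
  x = λ² - 12 - 17 = 484 - 29 ≡ 18; y = λ·(12 - 18) - 3 ≡ 3. → (18, 3)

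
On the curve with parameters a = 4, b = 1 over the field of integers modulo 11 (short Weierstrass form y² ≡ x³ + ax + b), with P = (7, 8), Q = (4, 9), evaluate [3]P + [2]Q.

First 3P:
Repeated addition: build up to 3P.
2P: tangent at (7, 8): λ = (3·7² + 4)/(2·8) ≡ 8/5. 5⁻¹ ≡ 9 (mod 11) since 5·9 = 45 ≡ 1, so λ ≡ 8·9 ≡ 6.
  x = λ² - 7 - 7 = 36 - 14 ≡ 0; y = λ·(7 - 0) - 8 ≡ 1. → (0, 1)
3P: (0, 1) + (7, 8). λ = (8 - 1)/(7 - 0) ≡ 7/7 mod 11. 7⁻¹ ≡ 8 (mod 11) since 7·8 = 56 ≡ 1, so λ ≡ 1.
  x = λ² - 0 - 7 = 1 - 7 ≡ 5; y = λ·(0 - 5) - 1 ≡ 5. → (5, 5)
3P = (5, 5).
Next 2Q:
Repeated addition: build up to 2Q.
2Q: tangent at (4, 9): λ = (3·4² + 4)/(2·9) ≡ 8/7. 7⁻¹ ≡ 8 (mod 11), so λ ≡ 8·8 ≡ 9.
  x = λ² - 4 - 4 = 81 - 8 ≡ 7; y = λ·(4 - 7) - 9 ≡ 8. → (7, 8)
2Q = (7, 8).
Finally 3P + 2Q:
(5, 5) + (7, 8). λ = (8 - 5)/(7 - 5) ≡ 3/2 mod 11. 2⁻¹ ≡ 6 (mod 11) since 2·6 = 12 ≡ 1, so λ ≡ 7.
  x = λ² - 5 - 7 = 49 - 12 ≡ 4; y = λ·(5 - 4) - 5 ≡ 2. → (4, 2)

(4, 2)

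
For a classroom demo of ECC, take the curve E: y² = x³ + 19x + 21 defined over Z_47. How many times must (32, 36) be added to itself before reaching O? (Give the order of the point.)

2P: tangent at (32, 36): λ = (3·32² + 19)/(2·36) ≡ 36/25. 25⁻¹ ≡ 32 (mod 47) since 25·32 = 800 ≡ 1, so λ ≡ 36·32 ≡ 24.
  x = λ² - 32 - 32 = 576 - 64 ≡ 42; y = λ·(32 - 42) - 36 ≡ 6. → (42, 6)
3P: (42, 6) + (32, 36). λ = (36 - 6)/(32 - 42) ≡ 30/37 mod 47. 37⁻¹ ≡ 14 (mod 47), so λ ≡ 44.
  x = λ² - 42 - 32 = 1936 - 74 ≡ 29; y = λ·(42 - 29) - 6 ≡ 2. → (29, 2)
4P: (29, 2) + (32, 36). λ = (36 - 2)/(32 - 29) ≡ 34/3 mod 47. 3⁻¹ ≡ 16 (mod 47), so λ ≡ 27.
  x = λ² - 29 - 32 = 729 - 61 ≡ 10; y = λ·(29 - 10) - 2 ≡ 41. → (10, 41)
5P: (10, 41) + (32, 36). λ = (36 - 41)/(32 - 10) ≡ 42/22 mod 47. 22⁻¹ ≡ 15 (mod 47), so λ ≡ 19.
  x = λ² - 10 - 32 = 361 - 42 ≡ 37; y = λ·(10 - 37) - 41 ≡ 10. → (37, 10)
6P: (37, 10) + (32, 36). λ = (36 - 10)/(32 - 37) ≡ 26/42 mod 47. 42⁻¹ ≡ 28 (mod 47), so λ ≡ 23.
  x = λ² - 37 - 32 = 529 - 69 ≡ 37; y = λ·(37 - 37) - 10 ≡ 37. → (37, 37)
7P: (37, 37) + (32, 36). λ = (36 - 37)/(32 - 37) ≡ 46/42 mod 47. 42⁻¹ ≡ 28 (mod 47), so λ ≡ 19.
  x = λ² - 37 - 32 = 361 - 69 ≡ 10; y = λ·(37 - 10) - 37 ≡ 6. → (10, 6)
8P: (10, 6) + (32, 36). λ = (36 - 6)/(32 - 10) ≡ 30/22 mod 47. 22⁻¹ ≡ 15 (mod 47), so λ ≡ 27.
  x = λ² - 10 - 32 = 729 - 42 ≡ 29; y = λ·(10 - 29) - 6 ≡ 45. → (29, 45)
9P: (29, 45) + (32, 36). λ = (36 - 45)/(32 - 29) ≡ 38/3 mod 47. 3⁻¹ ≡ 16 (mod 47), so λ ≡ 44.
  x = λ² - 29 - 32 = 1936 - 61 ≡ 42; y = λ·(29 - 42) - 45 ≡ 41. → (42, 41)
10P: (42, 41) + (32, 36). λ = (36 - 41)/(32 - 42) ≡ 42/37 mod 47. 37⁻¹ ≡ 14 (mod 47) since 37·14 = 518 ≡ 1, so λ ≡ 24.
  x = λ² - 42 - 32 = 576 - 74 ≡ 32; y = λ·(42 - 32) - 41 ≡ 11. → (32, 11)
11P: (32, 11) + (32, 36): same x and y₁ ≡ -y₂, so the sum is O.
11P = O, so the order is 11.

11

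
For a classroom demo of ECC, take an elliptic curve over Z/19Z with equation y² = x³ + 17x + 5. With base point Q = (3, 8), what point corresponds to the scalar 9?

Repeated addition: build up to 9Q.
2Q: tangent at (3, 8): λ = (3·3² + 17)/(2·8) ≡ 6/16. 16⁻¹ ≡ 6 (mod 19), so λ ≡ 6·6 ≡ 17.
  x = λ² - 3 - 3 = 289 - 6 ≡ 17; y = λ·(3 - 17) - 8 ≡ 1. → (17, 1)
3Q: (17, 1) + (3, 8). λ = (8 - 1)/(3 - 17) ≡ 7/5 mod 19. 5⁻¹ ≡ 4 (mod 19), so λ ≡ 9.
  x = λ² - 17 - 3 = 81 - 20 ≡ 4; y = λ·(17 - 4) - 1 ≡ 2. → (4, 2)
4Q: (4, 2) + (3, 8). λ = (8 - 2)/(3 - 4) ≡ 6/18 mod 19. 18⁻¹ ≡ 18 (mod 19), so λ ≡ 13.
  x = λ² - 4 - 3 = 169 - 7 ≡ 10; y = λ·(4 - 10) - 2 ≡ 15. → (10, 15)
5Q: (10, 15) + (3, 8). λ = (8 - 15)/(3 - 10) ≡ 12/12 mod 19. 12⁻¹ ≡ 8 (mod 19), so λ ≡ 1.
  x = λ² - 10 - 3 = 1 - 13 ≡ 7; y = λ·(10 - 7) - 15 ≡ 7. → (7, 7)
6Q: (7, 7) + (3, 8). λ = (8 - 7)/(3 - 7) ≡ 1/15 mod 19. 15⁻¹ ≡ 14 (mod 19), so λ ≡ 14.
  x = λ² - 7 - 3 = 196 - 10 ≡ 15; y = λ·(7 - 15) - 7 ≡ 14. → (15, 14)
7Q: (15, 14) + (3, 8). λ = (8 - 14)/(3 - 15) ≡ 13/7 mod 19. 7⁻¹ ≡ 11 (mod 19), so λ ≡ 10.
  x = λ² - 15 - 3 = 100 - 18 ≡ 6; y = λ·(15 - 6) - 14 ≡ 0. → (6, 0)
8Q: (6, 0) + (3, 8). λ = (8 - 0)/(3 - 6) ≡ 8/16 mod 19. 16⁻¹ ≡ 6 (mod 19) since 16·6 = 96 ≡ 1, so λ ≡ 10.
  x = λ² - 6 - 3 = 100 - 9 ≡ 15; y = λ·(6 - 15) - 0 ≡ 5. → (15, 5)
9Q: (15, 5) + (3, 8). λ = (8 - 5)/(3 - 15) ≡ 3/7 mod 19. 7⁻¹ ≡ 11 (mod 19), so λ ≡ 14.
  x = λ² - 15 - 3 = 196 - 18 ≡ 7; y = λ·(15 - 7) - 5 ≡ 12. → (7, 12)

(7, 12)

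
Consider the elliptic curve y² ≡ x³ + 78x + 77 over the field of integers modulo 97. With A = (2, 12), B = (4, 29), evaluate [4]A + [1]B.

First 4A:
Double-and-add on 4 = (100)₂. Start with A = (2, 12) for the leading 1-bit.
double: tangent at (2, 12): λ = (3·2² + 78)/(2·12) ≡ 90/24. 24⁻¹ ≡ 93 (mod 97), so λ ≡ 90·93 ≡ 28.
  x = λ² - 2 - 2 = 784 - 4 ≡ 4; y = λ·(2 - 4) - 12 ≡ 29. → (4, 29)
double: tangent at (4, 29): λ = (3·4² + 78)/(2·29) ≡ 29/58. 58⁻¹ ≡ 92 (mod 97), so λ ≡ 29·92 ≡ 49.
  x = λ² - 4 - 4 = 2401 - 8 ≡ 65; y = λ·(4 - 65) - 29 ≡ 86. → (65, 86)
4A = (65, 86).
Finally 4A + B:
(65, 86) + (4, 29). λ = (29 - 86)/(4 - 65) ≡ 40/36 mod 97. 36⁻¹ ≡ 62 (mod 97), so λ ≡ 55.
  x = λ² - 65 - 4 = 3025 - 69 ≡ 46; y = λ·(65 - 46) - 86 ≡ 86. → (46, 86)

(46, 86)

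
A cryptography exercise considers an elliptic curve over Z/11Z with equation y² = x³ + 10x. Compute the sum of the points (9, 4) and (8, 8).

(10, 0)

(9, 4) + (8, 8). λ = (8 - 4)/(8 - 9) ≡ 4/10 mod 11. 10⁻¹ ≡ 10 (mod 11), so λ ≡ 7.
  x = λ² - 9 - 8 = 49 - 17 ≡ 10; y = λ·(9 - 10) - 4 ≡ 0. → (10, 0)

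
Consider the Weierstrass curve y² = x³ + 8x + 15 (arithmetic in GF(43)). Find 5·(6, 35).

(37, 40)

Write G = (6, 35).
Double-and-add on 5 = (101)₂. Start with G = (6, 35) for the leading 1-bit.
double: tangent at (6, 35): λ = (3·6² + 8)/(2·35) ≡ 30/27. 27⁻¹ ≡ 8 (mod 43), so λ ≡ 30·8 ≡ 25.
  x = λ² - 6 - 6 = 625 - 12 ≡ 11; y = λ·(6 - 11) - 35 ≡ 12. → (11, 12)
double: tangent at (11, 12): λ = (3·11² + 8)/(2·12) ≡ 27/24. 24⁻¹ ≡ 9 (mod 43) since 24·9 = 216 ≡ 1, so λ ≡ 27·9 ≡ 28.
  x = λ² - 11 - 11 = 784 - 22 ≡ 31; y = λ·(11 - 31) - 12 ≡ 30. → (31, 30)
add G: (31, 30) + (6, 35). λ = (35 - 30)/(6 - 31) ≡ 5/18 mod 43. 18⁻¹ ≡ 12 (mod 43) since 18·12 = 216 ≡ 1, so λ ≡ 17.
  x = λ² - 31 - 6 = 289 - 37 ≡ 37; y = λ·(31 - 37) - 30 ≡ 40. → (37, 40)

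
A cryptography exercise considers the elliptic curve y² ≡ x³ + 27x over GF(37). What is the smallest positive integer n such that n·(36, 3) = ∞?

2P: tangent at (36, 3): λ = (3·36² + 27)/(2·3) ≡ 30/6. 6⁻¹ ≡ 31 (mod 37), so λ ≡ 30·31 ≡ 5.
  x = λ² - 36 - 36 = 25 - 72 ≡ 27; y = λ·(36 - 27) - 3 ≡ 5. → (27, 5)
3P: (27, 5) + (36, 3). λ = (3 - 5)/(36 - 27) ≡ 35/9 mod 37. 9⁻¹ ≡ 33 (mod 37), so λ ≡ 8.
  x = λ² - 27 - 36 = 64 - 63 ≡ 1; y = λ·(27 - 1) - 5 ≡ 18. → (1, 18)
4P: (1, 18) + (36, 3). λ = (3 - 18)/(36 - 1) ≡ 22/35 mod 37. 35⁻¹ ≡ 18 (mod 37), so λ ≡ 26.
  x = λ² - 1 - 36 = 676 - 37 ≡ 10; y = λ·(1 - 10) - 18 ≡ 7. → (10, 7)
5P: (10, 7) + (36, 3). λ = (3 - 7)/(36 - 10) ≡ 33/26 mod 37. 26⁻¹ ≡ 10 (mod 37) since 26·10 = 260 ≡ 1, so λ ≡ 34.
  x = λ² - 10 - 36 = 1156 - 46 ≡ 0; y = λ·(10 - 0) - 7 ≡ 0. → (0, 0)
6P: (0, 0) + (36, 3). λ = (3 - 0)/(36 - 0) ≡ 3/36 mod 37. 36⁻¹ ≡ 36 (mod 37), so λ ≡ 34.
  x = λ² - 0 - 36 = 1156 - 36 ≡ 10; y = λ·(0 - 10) - 0 ≡ 30. → (10, 30)
7P: (10, 30) + (36, 3). λ = (3 - 30)/(36 - 10) ≡ 10/26 mod 37. 26⁻¹ ≡ 10 (mod 37), so λ ≡ 26.
  x = λ² - 10 - 36 = 676 - 46 ≡ 1; y = λ·(10 - 1) - 30 ≡ 19. → (1, 19)
8P: (1, 19) + (36, 3). λ = (3 - 19)/(36 - 1) ≡ 21/35 mod 37. 35⁻¹ ≡ 18 (mod 37), so λ ≡ 8.
  x = λ² - 1 - 36 = 64 - 37 ≡ 27; y = λ·(1 - 27) - 19 ≡ 32. → (27, 32)
9P: (27, 32) + (36, 3). λ = (3 - 32)/(36 - 27) ≡ 8/9 mod 37. 9⁻¹ ≡ 33 (mod 37), so λ ≡ 5.
  x = λ² - 27 - 36 = 25 - 63 ≡ 36; y = λ·(27 - 36) - 32 ≡ 34. → (36, 34)
10P: (36, 34) + (36, 3): same x and y₁ ≡ -y₂, so the sum is ∞.
10P = ∞, so the order is 10.

10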